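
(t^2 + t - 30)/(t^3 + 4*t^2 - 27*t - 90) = 1/(t + 3)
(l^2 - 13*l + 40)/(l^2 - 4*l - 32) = (l - 5)/(l + 4)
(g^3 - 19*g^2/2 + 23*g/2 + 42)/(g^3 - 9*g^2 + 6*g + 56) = (g + 3/2)/(g + 2)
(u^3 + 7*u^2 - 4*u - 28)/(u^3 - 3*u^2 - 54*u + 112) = (u + 2)/(u - 8)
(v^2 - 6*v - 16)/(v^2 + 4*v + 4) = (v - 8)/(v + 2)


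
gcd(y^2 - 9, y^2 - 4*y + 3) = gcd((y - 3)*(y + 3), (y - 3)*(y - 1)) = y - 3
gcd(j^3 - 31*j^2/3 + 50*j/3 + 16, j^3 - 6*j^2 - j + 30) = j - 3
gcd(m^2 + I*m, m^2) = m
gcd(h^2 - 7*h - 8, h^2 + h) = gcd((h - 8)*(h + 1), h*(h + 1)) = h + 1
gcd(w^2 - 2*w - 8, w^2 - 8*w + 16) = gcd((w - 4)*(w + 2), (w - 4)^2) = w - 4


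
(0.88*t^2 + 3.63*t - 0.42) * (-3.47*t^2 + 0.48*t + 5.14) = -3.0536*t^4 - 12.1737*t^3 + 7.723*t^2 + 18.4566*t - 2.1588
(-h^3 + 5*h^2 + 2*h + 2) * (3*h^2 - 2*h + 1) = -3*h^5 + 17*h^4 - 5*h^3 + 7*h^2 - 2*h + 2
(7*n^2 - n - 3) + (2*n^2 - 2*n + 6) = 9*n^2 - 3*n + 3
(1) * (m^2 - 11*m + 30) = m^2 - 11*m + 30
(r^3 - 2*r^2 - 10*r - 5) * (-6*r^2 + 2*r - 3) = -6*r^5 + 14*r^4 + 53*r^3 + 16*r^2 + 20*r + 15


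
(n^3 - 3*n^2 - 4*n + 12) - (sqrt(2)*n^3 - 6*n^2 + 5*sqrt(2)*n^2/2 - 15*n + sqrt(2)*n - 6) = -sqrt(2)*n^3 + n^3 - 5*sqrt(2)*n^2/2 + 3*n^2 - sqrt(2)*n + 11*n + 18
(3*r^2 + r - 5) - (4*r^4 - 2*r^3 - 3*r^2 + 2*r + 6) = -4*r^4 + 2*r^3 + 6*r^2 - r - 11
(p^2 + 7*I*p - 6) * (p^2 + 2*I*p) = p^4 + 9*I*p^3 - 20*p^2 - 12*I*p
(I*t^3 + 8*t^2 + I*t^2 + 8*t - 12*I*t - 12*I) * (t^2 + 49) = I*t^5 + 8*t^4 + I*t^4 + 8*t^3 + 37*I*t^3 + 392*t^2 + 37*I*t^2 + 392*t - 588*I*t - 588*I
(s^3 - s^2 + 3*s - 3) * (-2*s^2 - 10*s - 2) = -2*s^5 - 8*s^4 + 2*s^3 - 22*s^2 + 24*s + 6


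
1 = 1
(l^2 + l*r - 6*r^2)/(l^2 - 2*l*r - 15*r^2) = (-l + 2*r)/(-l + 5*r)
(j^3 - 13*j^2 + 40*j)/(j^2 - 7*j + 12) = j*(j^2 - 13*j + 40)/(j^2 - 7*j + 12)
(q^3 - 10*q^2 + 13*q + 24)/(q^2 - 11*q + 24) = q + 1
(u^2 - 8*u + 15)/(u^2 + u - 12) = (u - 5)/(u + 4)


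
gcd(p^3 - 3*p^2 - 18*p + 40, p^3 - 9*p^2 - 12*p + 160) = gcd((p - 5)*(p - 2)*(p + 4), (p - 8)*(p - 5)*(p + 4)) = p^2 - p - 20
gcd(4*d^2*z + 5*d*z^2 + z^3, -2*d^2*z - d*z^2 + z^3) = d*z + z^2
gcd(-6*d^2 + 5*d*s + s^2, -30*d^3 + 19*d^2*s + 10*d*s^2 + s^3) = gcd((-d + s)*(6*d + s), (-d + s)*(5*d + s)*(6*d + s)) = -6*d^2 + 5*d*s + s^2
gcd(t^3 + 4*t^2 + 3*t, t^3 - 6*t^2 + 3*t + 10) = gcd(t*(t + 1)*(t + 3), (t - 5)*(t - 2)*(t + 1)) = t + 1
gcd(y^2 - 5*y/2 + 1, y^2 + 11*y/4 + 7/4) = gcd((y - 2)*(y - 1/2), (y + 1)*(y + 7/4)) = 1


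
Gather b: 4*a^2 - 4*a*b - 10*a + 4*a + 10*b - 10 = 4*a^2 - 6*a + b*(10 - 4*a) - 10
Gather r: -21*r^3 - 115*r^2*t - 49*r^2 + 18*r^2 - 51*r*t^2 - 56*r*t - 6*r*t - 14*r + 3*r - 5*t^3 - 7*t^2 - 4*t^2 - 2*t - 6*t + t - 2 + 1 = -21*r^3 + r^2*(-115*t - 31) + r*(-51*t^2 - 62*t - 11) - 5*t^3 - 11*t^2 - 7*t - 1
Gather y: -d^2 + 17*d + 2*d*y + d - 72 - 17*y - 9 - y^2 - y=-d^2 + 18*d - y^2 + y*(2*d - 18) - 81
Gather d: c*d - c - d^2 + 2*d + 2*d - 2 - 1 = -c - d^2 + d*(c + 4) - 3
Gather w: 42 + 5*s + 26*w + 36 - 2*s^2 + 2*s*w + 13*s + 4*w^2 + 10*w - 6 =-2*s^2 + 18*s + 4*w^2 + w*(2*s + 36) + 72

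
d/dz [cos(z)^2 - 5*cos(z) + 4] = (5 - 2*cos(z))*sin(z)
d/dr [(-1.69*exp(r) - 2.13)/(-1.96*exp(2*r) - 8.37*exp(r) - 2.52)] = (-(1.69*exp(r) + 2.13)*(3.92*exp(r) + 8.37) + 3.3124*exp(2*r) + 14.1453*exp(r) + 4.2588)*exp(r)/(1.96*exp(2*r) + 8.37*exp(r) + 2.52)^2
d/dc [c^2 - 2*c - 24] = 2*c - 2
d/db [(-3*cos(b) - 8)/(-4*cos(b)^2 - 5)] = (12*cos(b)^2 + 64*cos(b) - 15)*sin(b)/(16*cos(b)^4 + 40*cos(b)^2 + 25)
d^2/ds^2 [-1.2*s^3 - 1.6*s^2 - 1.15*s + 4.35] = -7.2*s - 3.2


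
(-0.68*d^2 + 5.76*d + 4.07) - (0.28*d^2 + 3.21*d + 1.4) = -0.96*d^2 + 2.55*d + 2.67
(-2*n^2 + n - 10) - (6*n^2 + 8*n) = -8*n^2 - 7*n - 10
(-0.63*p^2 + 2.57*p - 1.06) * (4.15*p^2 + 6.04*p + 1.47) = -2.6145*p^4 + 6.8603*p^3 + 10.1977*p^2 - 2.6245*p - 1.5582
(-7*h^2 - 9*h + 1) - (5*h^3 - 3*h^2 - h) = -5*h^3 - 4*h^2 - 8*h + 1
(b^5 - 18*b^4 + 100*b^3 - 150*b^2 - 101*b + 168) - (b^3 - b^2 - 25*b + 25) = b^5 - 18*b^4 + 99*b^3 - 149*b^2 - 76*b + 143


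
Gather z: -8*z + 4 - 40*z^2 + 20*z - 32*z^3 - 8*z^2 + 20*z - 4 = -32*z^3 - 48*z^2 + 32*z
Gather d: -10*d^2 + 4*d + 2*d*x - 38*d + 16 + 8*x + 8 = -10*d^2 + d*(2*x - 34) + 8*x + 24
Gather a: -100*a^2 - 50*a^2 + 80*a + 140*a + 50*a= -150*a^2 + 270*a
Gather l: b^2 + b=b^2 + b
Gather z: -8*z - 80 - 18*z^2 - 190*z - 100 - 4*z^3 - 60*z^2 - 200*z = -4*z^3 - 78*z^2 - 398*z - 180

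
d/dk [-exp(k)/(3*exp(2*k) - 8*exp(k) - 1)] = (3*exp(3*k) + exp(k))/(9*exp(4*k) - 48*exp(3*k) + 58*exp(2*k) + 16*exp(k) + 1)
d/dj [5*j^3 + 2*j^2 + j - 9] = 15*j^2 + 4*j + 1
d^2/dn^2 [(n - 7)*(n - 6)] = 2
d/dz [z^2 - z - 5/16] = 2*z - 1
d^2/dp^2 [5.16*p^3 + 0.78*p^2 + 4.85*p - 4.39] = 30.96*p + 1.56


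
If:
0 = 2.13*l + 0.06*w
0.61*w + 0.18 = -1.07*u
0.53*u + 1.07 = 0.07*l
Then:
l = -0.09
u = -2.03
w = 3.27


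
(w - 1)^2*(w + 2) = w^3 - 3*w + 2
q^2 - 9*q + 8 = (q - 8)*(q - 1)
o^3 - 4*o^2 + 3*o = o*(o - 3)*(o - 1)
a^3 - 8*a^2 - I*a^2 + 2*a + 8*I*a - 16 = (a - 8)*(a - 2*I)*(a + I)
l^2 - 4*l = l*(l - 4)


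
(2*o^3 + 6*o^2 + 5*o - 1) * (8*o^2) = 16*o^5 + 48*o^4 + 40*o^3 - 8*o^2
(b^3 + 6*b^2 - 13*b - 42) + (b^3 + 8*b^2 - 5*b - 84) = 2*b^3 + 14*b^2 - 18*b - 126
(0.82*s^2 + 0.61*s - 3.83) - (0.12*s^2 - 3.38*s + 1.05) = 0.7*s^2 + 3.99*s - 4.88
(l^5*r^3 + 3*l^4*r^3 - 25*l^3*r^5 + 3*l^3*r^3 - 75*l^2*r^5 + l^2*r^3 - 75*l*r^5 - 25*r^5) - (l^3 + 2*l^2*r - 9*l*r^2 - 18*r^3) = l^5*r^3 + 3*l^4*r^3 - 25*l^3*r^5 + 3*l^3*r^3 - l^3 - 75*l^2*r^5 + l^2*r^3 - 2*l^2*r - 75*l*r^5 + 9*l*r^2 - 25*r^5 + 18*r^3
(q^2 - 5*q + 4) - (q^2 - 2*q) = 4 - 3*q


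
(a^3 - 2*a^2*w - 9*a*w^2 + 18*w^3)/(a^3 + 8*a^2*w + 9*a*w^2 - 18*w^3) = (-a^2 + 5*a*w - 6*w^2)/(-a^2 - 5*a*w + 6*w^2)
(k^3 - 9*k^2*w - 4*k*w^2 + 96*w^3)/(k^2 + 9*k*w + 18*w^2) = (k^2 - 12*k*w + 32*w^2)/(k + 6*w)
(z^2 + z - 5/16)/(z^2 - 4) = (z^2 + z - 5/16)/(z^2 - 4)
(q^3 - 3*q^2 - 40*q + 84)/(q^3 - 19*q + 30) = (q^2 - q - 42)/(q^2 + 2*q - 15)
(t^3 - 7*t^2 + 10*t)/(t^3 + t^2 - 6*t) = (t - 5)/(t + 3)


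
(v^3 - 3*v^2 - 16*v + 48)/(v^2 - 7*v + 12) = v + 4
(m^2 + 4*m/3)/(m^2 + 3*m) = (m + 4/3)/(m + 3)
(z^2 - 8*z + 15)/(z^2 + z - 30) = (z - 3)/(z + 6)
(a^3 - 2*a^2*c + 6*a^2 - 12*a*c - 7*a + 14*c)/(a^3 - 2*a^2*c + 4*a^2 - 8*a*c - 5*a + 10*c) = (a + 7)/(a + 5)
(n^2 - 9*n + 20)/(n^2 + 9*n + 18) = (n^2 - 9*n + 20)/(n^2 + 9*n + 18)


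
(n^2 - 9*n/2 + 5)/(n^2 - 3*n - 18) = (-n^2 + 9*n/2 - 5)/(-n^2 + 3*n + 18)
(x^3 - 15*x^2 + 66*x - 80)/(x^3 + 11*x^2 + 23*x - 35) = (x^3 - 15*x^2 + 66*x - 80)/(x^3 + 11*x^2 + 23*x - 35)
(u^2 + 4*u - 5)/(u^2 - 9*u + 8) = (u + 5)/(u - 8)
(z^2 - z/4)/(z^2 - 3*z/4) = (4*z - 1)/(4*z - 3)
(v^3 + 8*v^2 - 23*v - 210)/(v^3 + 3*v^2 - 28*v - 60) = (v + 7)/(v + 2)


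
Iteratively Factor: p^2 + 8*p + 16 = (p + 4)*(p + 4)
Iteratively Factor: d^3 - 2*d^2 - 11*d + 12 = (d + 3)*(d^2 - 5*d + 4) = (d - 4)*(d + 3)*(d - 1)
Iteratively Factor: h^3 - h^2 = (h - 1)*(h^2) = h*(h - 1)*(h)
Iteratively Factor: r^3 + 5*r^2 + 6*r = (r + 2)*(r^2 + 3*r) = r*(r + 2)*(r + 3)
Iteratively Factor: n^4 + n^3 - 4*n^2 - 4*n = (n + 1)*(n^3 - 4*n) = (n + 1)*(n + 2)*(n^2 - 2*n) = n*(n + 1)*(n + 2)*(n - 2)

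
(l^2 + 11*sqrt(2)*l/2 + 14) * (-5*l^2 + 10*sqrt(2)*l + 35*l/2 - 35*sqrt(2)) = -5*l^4 - 35*sqrt(2)*l^3/2 + 35*l^3/2 + 40*l^2 + 245*sqrt(2)*l^2/4 - 140*l + 140*sqrt(2)*l - 490*sqrt(2)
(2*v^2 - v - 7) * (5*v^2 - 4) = 10*v^4 - 5*v^3 - 43*v^2 + 4*v + 28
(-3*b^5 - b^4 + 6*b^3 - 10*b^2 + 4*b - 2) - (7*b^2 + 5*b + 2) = -3*b^5 - b^4 + 6*b^3 - 17*b^2 - b - 4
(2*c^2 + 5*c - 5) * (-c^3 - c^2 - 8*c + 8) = -2*c^5 - 7*c^4 - 16*c^3 - 19*c^2 + 80*c - 40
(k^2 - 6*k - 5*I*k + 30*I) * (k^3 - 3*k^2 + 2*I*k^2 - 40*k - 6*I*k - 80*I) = k^5 - 9*k^4 - 3*I*k^4 - 12*k^3 + 27*I*k^3 + 150*k^2 + 66*I*k^2 - 220*k - 720*I*k + 2400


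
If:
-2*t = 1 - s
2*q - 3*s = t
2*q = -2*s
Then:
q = -1/11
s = 1/11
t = -5/11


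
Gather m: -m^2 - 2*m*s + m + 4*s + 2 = -m^2 + m*(1 - 2*s) + 4*s + 2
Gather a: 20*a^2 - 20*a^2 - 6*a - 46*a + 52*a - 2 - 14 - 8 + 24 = 0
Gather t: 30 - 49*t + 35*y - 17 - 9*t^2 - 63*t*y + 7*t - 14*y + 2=-9*t^2 + t*(-63*y - 42) + 21*y + 15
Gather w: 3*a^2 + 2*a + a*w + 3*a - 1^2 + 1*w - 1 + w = 3*a^2 + 5*a + w*(a + 2) - 2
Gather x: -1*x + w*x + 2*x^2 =2*x^2 + x*(w - 1)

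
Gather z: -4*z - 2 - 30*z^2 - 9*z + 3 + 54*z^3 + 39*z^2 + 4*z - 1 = 54*z^3 + 9*z^2 - 9*z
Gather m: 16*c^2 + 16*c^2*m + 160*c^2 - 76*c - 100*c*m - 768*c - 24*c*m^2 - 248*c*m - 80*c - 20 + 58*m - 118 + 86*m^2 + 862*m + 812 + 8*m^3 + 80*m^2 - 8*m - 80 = 176*c^2 - 924*c + 8*m^3 + m^2*(166 - 24*c) + m*(16*c^2 - 348*c + 912) + 594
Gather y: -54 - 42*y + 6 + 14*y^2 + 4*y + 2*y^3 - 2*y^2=2*y^3 + 12*y^2 - 38*y - 48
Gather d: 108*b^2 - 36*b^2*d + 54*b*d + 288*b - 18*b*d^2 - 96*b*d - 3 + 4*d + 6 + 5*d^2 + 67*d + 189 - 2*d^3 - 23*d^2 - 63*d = 108*b^2 + 288*b - 2*d^3 + d^2*(-18*b - 18) + d*(-36*b^2 - 42*b + 8) + 192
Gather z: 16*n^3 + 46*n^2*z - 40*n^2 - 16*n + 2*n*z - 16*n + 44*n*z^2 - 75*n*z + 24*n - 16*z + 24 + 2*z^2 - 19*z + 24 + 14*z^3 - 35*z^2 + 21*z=16*n^3 - 40*n^2 - 8*n + 14*z^3 + z^2*(44*n - 33) + z*(46*n^2 - 73*n - 14) + 48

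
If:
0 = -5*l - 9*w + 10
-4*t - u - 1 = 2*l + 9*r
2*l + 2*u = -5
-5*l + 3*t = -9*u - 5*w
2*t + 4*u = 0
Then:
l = -35/194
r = -1637/873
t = 450/97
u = -225/97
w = 235/194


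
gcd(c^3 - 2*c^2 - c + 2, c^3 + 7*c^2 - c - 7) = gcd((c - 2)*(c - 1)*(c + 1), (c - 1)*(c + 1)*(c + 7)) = c^2 - 1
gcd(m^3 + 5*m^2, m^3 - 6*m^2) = m^2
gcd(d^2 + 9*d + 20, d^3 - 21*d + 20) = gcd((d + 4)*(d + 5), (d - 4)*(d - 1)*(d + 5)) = d + 5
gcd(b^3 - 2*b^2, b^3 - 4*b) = b^2 - 2*b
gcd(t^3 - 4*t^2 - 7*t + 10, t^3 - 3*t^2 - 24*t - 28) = t + 2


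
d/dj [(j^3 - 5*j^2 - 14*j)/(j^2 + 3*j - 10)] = (j^4 + 6*j^3 - 31*j^2 + 100*j + 140)/(j^4 + 6*j^3 - 11*j^2 - 60*j + 100)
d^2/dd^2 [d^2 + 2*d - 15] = 2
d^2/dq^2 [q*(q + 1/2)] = 2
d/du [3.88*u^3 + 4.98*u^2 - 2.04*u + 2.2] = 11.64*u^2 + 9.96*u - 2.04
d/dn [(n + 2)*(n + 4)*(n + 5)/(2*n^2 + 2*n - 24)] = (n^2 - 6*n - 31)/(2*(n^2 - 6*n + 9))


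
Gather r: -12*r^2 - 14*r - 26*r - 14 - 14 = -12*r^2 - 40*r - 28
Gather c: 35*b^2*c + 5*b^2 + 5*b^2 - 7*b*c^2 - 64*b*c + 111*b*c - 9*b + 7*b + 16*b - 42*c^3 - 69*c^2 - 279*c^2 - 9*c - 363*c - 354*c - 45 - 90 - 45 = 10*b^2 + 14*b - 42*c^3 + c^2*(-7*b - 348) + c*(35*b^2 + 47*b - 726) - 180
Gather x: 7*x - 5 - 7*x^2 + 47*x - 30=-7*x^2 + 54*x - 35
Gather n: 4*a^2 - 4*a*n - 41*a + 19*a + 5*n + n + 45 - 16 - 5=4*a^2 - 22*a + n*(6 - 4*a) + 24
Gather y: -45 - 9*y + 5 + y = -8*y - 40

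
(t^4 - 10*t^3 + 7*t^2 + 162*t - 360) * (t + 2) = t^5 - 8*t^4 - 13*t^3 + 176*t^2 - 36*t - 720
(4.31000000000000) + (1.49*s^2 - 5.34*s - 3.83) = 1.49*s^2 - 5.34*s + 0.48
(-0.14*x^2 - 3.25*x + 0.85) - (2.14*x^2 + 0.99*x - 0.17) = -2.28*x^2 - 4.24*x + 1.02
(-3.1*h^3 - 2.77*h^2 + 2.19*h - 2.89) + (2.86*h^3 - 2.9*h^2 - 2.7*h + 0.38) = -0.24*h^3 - 5.67*h^2 - 0.51*h - 2.51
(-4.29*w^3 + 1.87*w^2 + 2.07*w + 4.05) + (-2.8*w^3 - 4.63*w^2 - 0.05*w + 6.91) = -7.09*w^3 - 2.76*w^2 + 2.02*w + 10.96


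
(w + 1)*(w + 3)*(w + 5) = w^3 + 9*w^2 + 23*w + 15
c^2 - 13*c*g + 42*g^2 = (c - 7*g)*(c - 6*g)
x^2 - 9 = (x - 3)*(x + 3)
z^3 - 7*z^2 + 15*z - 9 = (z - 3)^2*(z - 1)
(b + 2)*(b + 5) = b^2 + 7*b + 10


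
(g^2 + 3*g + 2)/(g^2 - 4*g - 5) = (g + 2)/(g - 5)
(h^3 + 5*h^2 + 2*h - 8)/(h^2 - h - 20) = (h^2 + h - 2)/(h - 5)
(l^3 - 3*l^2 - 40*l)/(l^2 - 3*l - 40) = l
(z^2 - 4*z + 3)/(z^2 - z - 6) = (z - 1)/(z + 2)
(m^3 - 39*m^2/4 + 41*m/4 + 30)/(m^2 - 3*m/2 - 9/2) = (4*m^2 - 27*m - 40)/(2*(2*m + 3))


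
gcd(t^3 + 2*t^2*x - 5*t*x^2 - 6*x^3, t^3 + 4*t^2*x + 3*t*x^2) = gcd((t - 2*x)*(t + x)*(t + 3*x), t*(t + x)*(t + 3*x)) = t^2 + 4*t*x + 3*x^2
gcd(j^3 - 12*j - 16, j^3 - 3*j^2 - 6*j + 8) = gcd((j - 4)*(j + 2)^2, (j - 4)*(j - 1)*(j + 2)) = j^2 - 2*j - 8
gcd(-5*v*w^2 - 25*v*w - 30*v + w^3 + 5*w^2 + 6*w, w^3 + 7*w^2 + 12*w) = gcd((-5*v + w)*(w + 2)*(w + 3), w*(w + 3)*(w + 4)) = w + 3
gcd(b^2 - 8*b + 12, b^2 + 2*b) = 1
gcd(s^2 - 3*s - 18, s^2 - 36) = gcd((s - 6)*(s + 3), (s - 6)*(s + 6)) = s - 6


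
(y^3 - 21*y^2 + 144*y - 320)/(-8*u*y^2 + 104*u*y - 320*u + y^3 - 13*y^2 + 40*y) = (y - 8)/(-8*u + y)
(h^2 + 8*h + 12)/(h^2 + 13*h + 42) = (h + 2)/(h + 7)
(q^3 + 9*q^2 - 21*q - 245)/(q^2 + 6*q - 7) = (q^2 + 2*q - 35)/(q - 1)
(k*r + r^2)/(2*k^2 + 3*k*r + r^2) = r/(2*k + r)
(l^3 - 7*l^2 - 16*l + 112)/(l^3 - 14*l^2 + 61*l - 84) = (l + 4)/(l - 3)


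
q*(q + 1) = q^2 + q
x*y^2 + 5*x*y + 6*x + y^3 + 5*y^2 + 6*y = (x + y)*(y + 2)*(y + 3)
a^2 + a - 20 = (a - 4)*(a + 5)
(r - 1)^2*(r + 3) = r^3 + r^2 - 5*r + 3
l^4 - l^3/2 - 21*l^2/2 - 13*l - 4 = (l - 4)*(l + 1/2)*(l + 1)*(l + 2)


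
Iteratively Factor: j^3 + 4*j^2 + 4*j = (j)*(j^2 + 4*j + 4) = j*(j + 2)*(j + 2)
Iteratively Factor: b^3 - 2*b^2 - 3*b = (b - 3)*(b^2 + b) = (b - 3)*(b + 1)*(b)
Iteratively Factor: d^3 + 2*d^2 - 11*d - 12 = (d + 1)*(d^2 + d - 12) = (d - 3)*(d + 1)*(d + 4)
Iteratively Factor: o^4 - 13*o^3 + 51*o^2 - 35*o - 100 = (o + 1)*(o^3 - 14*o^2 + 65*o - 100) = (o - 5)*(o + 1)*(o^2 - 9*o + 20) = (o - 5)*(o - 4)*(o + 1)*(o - 5)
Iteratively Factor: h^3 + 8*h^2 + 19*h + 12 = (h + 4)*(h^2 + 4*h + 3) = (h + 3)*(h + 4)*(h + 1)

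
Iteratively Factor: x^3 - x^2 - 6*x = (x - 3)*(x^2 + 2*x) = (x - 3)*(x + 2)*(x)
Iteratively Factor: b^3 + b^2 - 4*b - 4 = (b + 2)*(b^2 - b - 2) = (b + 1)*(b + 2)*(b - 2)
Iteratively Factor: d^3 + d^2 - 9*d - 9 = (d + 1)*(d^2 - 9) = (d + 1)*(d + 3)*(d - 3)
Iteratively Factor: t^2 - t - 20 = (t - 5)*(t + 4)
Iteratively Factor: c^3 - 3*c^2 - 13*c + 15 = (c - 5)*(c^2 + 2*c - 3) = (c - 5)*(c - 1)*(c + 3)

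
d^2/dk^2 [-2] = 0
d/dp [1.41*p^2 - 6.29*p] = 2.82*p - 6.29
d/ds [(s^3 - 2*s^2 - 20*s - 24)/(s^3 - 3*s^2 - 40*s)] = (-s^4 - 40*s^3 + 92*s^2 - 144*s - 960)/(s^2*(s^4 - 6*s^3 - 71*s^2 + 240*s + 1600))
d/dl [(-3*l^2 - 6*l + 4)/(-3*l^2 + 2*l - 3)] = 2*(-12*l^2 + 21*l + 5)/(9*l^4 - 12*l^3 + 22*l^2 - 12*l + 9)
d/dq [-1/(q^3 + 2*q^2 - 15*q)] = (3*q^2 + 4*q - 15)/(q^2*(q^2 + 2*q - 15)^2)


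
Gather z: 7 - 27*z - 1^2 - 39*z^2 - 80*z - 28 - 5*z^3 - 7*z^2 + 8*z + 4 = -5*z^3 - 46*z^2 - 99*z - 18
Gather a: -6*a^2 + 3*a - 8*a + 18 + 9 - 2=-6*a^2 - 5*a + 25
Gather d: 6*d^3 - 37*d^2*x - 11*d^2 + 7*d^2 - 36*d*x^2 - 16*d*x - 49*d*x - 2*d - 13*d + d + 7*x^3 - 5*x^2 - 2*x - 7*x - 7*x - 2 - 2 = 6*d^3 + d^2*(-37*x - 4) + d*(-36*x^2 - 65*x - 14) + 7*x^3 - 5*x^2 - 16*x - 4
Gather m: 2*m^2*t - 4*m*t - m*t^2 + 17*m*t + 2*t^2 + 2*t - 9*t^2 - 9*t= 2*m^2*t + m*(-t^2 + 13*t) - 7*t^2 - 7*t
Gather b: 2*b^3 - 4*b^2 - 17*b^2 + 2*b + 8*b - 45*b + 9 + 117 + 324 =2*b^3 - 21*b^2 - 35*b + 450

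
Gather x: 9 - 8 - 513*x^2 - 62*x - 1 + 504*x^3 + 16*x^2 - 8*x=504*x^3 - 497*x^2 - 70*x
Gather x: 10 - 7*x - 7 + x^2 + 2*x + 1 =x^2 - 5*x + 4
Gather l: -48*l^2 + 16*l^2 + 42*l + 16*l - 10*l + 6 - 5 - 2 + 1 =-32*l^2 + 48*l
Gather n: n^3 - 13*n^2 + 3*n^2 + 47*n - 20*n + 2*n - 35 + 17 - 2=n^3 - 10*n^2 + 29*n - 20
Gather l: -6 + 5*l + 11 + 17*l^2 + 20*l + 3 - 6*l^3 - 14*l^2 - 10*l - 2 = -6*l^3 + 3*l^2 + 15*l + 6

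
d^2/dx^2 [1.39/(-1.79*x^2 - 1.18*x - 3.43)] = (8.907398*x^2 + 5.871916*x - 1.39*(3.58*x + 1.18)*(7.16*x + 2.36) + 17.068366)/(1.79*x^2 + 1.18*x + 3.43)^3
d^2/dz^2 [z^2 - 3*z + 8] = 2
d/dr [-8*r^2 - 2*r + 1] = -16*r - 2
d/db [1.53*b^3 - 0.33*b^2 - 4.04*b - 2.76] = 4.59*b^2 - 0.66*b - 4.04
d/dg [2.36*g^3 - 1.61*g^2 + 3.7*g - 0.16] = 7.08*g^2 - 3.22*g + 3.7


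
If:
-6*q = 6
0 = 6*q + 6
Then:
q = -1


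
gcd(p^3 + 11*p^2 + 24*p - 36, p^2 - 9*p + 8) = p - 1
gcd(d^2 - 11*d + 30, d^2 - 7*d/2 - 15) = d - 6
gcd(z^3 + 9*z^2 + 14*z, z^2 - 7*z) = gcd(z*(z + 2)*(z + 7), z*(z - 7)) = z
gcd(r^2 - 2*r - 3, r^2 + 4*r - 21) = r - 3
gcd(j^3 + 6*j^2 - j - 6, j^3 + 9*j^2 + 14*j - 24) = j^2 + 5*j - 6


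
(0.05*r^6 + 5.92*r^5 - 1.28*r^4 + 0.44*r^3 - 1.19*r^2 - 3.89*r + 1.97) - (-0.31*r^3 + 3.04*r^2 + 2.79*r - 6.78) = 0.05*r^6 + 5.92*r^5 - 1.28*r^4 + 0.75*r^3 - 4.23*r^2 - 6.68*r + 8.75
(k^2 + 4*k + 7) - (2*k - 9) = k^2 + 2*k + 16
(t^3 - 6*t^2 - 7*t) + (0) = t^3 - 6*t^2 - 7*t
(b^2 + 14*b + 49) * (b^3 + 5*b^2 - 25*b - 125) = b^5 + 19*b^4 + 94*b^3 - 230*b^2 - 2975*b - 6125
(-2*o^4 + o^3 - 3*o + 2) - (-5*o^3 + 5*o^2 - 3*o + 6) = -2*o^4 + 6*o^3 - 5*o^2 - 4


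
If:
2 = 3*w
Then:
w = 2/3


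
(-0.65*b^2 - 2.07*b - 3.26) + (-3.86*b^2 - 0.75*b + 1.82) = -4.51*b^2 - 2.82*b - 1.44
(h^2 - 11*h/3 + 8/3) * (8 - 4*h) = -4*h^3 + 68*h^2/3 - 40*h + 64/3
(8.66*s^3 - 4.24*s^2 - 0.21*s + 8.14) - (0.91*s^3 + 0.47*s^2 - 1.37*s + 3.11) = 7.75*s^3 - 4.71*s^2 + 1.16*s + 5.03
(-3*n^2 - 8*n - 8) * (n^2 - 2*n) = -3*n^4 - 2*n^3 + 8*n^2 + 16*n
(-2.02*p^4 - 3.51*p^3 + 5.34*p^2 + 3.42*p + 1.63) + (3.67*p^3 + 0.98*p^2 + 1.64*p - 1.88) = -2.02*p^4 + 0.16*p^3 + 6.32*p^2 + 5.06*p - 0.25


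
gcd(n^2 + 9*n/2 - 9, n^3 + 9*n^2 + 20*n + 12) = n + 6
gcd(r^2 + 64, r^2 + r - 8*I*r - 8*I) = r - 8*I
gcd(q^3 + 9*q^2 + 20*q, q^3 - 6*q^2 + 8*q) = q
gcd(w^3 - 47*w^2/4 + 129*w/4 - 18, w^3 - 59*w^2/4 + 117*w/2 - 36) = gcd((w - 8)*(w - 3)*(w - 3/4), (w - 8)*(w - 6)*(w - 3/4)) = w^2 - 35*w/4 + 6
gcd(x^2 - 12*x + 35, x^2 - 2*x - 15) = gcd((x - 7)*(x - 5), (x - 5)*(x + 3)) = x - 5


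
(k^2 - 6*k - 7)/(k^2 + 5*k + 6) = (k^2 - 6*k - 7)/(k^2 + 5*k + 6)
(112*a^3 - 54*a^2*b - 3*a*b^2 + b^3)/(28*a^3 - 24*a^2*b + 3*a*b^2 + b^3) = (8*a - b)/(2*a - b)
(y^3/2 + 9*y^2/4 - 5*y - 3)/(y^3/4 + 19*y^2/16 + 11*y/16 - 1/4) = 4*(2*y^3 + 9*y^2 - 20*y - 12)/(4*y^3 + 19*y^2 + 11*y - 4)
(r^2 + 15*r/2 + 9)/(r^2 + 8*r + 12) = (r + 3/2)/(r + 2)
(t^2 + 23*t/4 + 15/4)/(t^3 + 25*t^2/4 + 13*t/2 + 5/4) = (4*t + 3)/(4*t^2 + 5*t + 1)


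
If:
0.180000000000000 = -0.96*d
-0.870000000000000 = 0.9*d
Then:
No Solution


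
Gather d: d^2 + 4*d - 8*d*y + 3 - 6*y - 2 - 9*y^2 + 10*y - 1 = d^2 + d*(4 - 8*y) - 9*y^2 + 4*y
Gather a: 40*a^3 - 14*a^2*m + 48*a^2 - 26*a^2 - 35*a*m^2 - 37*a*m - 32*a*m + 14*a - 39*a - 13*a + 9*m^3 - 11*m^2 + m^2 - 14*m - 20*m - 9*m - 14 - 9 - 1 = 40*a^3 + a^2*(22 - 14*m) + a*(-35*m^2 - 69*m - 38) + 9*m^3 - 10*m^2 - 43*m - 24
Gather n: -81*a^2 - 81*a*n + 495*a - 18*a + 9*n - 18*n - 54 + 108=-81*a^2 + 477*a + n*(-81*a - 9) + 54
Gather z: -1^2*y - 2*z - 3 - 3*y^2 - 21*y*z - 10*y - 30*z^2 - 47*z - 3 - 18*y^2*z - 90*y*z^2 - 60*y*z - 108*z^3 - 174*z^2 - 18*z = -3*y^2 - 11*y - 108*z^3 + z^2*(-90*y - 204) + z*(-18*y^2 - 81*y - 67) - 6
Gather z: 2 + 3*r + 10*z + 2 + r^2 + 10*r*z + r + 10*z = r^2 + 4*r + z*(10*r + 20) + 4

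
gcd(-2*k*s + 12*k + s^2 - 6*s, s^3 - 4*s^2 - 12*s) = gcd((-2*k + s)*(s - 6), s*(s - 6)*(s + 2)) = s - 6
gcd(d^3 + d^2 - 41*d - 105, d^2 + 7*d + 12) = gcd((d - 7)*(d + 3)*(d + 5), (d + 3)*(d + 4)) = d + 3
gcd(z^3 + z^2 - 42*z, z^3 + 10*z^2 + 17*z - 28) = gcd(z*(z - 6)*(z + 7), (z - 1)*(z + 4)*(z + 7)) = z + 7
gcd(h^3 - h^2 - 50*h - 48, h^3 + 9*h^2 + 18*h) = h + 6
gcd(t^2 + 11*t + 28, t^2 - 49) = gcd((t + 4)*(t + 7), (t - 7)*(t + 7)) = t + 7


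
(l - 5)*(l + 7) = l^2 + 2*l - 35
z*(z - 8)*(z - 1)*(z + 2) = z^4 - 7*z^3 - 10*z^2 + 16*z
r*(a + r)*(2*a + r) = 2*a^2*r + 3*a*r^2 + r^3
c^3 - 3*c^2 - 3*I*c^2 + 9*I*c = c*(c - 3)*(c - 3*I)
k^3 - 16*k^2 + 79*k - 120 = (k - 8)*(k - 5)*(k - 3)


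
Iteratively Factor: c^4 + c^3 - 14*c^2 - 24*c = (c + 3)*(c^3 - 2*c^2 - 8*c) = c*(c + 3)*(c^2 - 2*c - 8) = c*(c + 2)*(c + 3)*(c - 4)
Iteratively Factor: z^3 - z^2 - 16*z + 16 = (z - 1)*(z^2 - 16) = (z - 1)*(z + 4)*(z - 4)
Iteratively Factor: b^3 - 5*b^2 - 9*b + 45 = (b - 5)*(b^2 - 9) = (b - 5)*(b - 3)*(b + 3)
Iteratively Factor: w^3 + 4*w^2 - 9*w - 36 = (w - 3)*(w^2 + 7*w + 12) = (w - 3)*(w + 4)*(w + 3)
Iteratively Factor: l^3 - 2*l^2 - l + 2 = (l - 1)*(l^2 - l - 2) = (l - 2)*(l - 1)*(l + 1)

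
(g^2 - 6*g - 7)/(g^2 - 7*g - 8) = (g - 7)/(g - 8)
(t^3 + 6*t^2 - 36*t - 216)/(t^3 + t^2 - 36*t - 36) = (t + 6)/(t + 1)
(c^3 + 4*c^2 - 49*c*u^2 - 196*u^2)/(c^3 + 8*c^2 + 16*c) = (c^2 - 49*u^2)/(c*(c + 4))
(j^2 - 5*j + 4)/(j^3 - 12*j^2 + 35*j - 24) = (j - 4)/(j^2 - 11*j + 24)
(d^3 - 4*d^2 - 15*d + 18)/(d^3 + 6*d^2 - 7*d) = (d^2 - 3*d - 18)/(d*(d + 7))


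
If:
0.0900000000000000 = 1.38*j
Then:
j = 0.07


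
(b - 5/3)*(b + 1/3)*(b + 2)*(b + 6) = b^4 + 20*b^3/3 + 7*b^2/9 - 184*b/9 - 20/3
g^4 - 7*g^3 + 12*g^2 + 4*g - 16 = (g - 4)*(g - 2)^2*(g + 1)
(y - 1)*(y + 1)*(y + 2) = y^3 + 2*y^2 - y - 2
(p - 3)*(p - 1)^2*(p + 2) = p^4 - 3*p^3 - 3*p^2 + 11*p - 6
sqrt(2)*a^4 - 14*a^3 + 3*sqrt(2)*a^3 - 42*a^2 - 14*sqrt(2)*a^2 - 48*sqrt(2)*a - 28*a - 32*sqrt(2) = (a + 2)*(a - 8*sqrt(2))*(a + sqrt(2))*(sqrt(2)*a + sqrt(2))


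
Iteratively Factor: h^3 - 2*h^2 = (h)*(h^2 - 2*h) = h*(h - 2)*(h)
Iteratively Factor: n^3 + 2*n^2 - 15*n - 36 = (n + 3)*(n^2 - n - 12) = (n - 4)*(n + 3)*(n + 3)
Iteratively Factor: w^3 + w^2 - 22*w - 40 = (w - 5)*(w^2 + 6*w + 8) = (w - 5)*(w + 4)*(w + 2)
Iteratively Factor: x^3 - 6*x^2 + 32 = (x - 4)*(x^2 - 2*x - 8) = (x - 4)^2*(x + 2)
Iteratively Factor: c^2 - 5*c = (c - 5)*(c)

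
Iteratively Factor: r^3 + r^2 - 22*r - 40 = (r + 4)*(r^2 - 3*r - 10) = (r + 2)*(r + 4)*(r - 5)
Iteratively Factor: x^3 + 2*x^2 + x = (x + 1)*(x^2 + x) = (x + 1)^2*(x)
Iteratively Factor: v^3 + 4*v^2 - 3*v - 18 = (v - 2)*(v^2 + 6*v + 9) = (v - 2)*(v + 3)*(v + 3)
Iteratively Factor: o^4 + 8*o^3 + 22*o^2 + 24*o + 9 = (o + 3)*(o^3 + 5*o^2 + 7*o + 3) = (o + 1)*(o + 3)*(o^2 + 4*o + 3) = (o + 1)^2*(o + 3)*(o + 3)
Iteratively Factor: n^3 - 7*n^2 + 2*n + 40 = (n - 4)*(n^2 - 3*n - 10) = (n - 4)*(n + 2)*(n - 5)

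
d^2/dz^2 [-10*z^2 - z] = -20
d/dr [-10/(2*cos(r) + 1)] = -20*sin(r)/(2*cos(r) + 1)^2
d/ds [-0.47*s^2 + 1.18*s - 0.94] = 1.18 - 0.94*s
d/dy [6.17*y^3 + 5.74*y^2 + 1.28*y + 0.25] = 18.51*y^2 + 11.48*y + 1.28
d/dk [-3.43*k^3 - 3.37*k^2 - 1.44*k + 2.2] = -10.29*k^2 - 6.74*k - 1.44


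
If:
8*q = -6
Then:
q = -3/4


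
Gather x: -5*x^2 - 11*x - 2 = -5*x^2 - 11*x - 2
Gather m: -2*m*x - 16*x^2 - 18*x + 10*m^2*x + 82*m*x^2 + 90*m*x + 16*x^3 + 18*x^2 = 10*m^2*x + m*(82*x^2 + 88*x) + 16*x^3 + 2*x^2 - 18*x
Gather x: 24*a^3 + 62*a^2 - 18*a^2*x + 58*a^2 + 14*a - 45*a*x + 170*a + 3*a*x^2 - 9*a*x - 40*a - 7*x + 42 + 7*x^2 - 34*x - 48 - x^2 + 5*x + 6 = 24*a^3 + 120*a^2 + 144*a + x^2*(3*a + 6) + x*(-18*a^2 - 54*a - 36)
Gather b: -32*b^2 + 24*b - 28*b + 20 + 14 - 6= -32*b^2 - 4*b + 28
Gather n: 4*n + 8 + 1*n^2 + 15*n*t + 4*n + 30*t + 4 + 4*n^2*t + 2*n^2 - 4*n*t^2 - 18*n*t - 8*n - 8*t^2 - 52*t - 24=n^2*(4*t + 3) + n*(-4*t^2 - 3*t) - 8*t^2 - 22*t - 12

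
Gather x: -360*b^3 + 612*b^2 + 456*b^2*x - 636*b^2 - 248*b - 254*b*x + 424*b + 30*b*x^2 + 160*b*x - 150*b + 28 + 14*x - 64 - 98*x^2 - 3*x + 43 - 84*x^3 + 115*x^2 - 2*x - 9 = -360*b^3 - 24*b^2 + 26*b - 84*x^3 + x^2*(30*b + 17) + x*(456*b^2 - 94*b + 9) - 2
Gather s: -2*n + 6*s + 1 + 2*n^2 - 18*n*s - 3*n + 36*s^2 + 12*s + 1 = 2*n^2 - 5*n + 36*s^2 + s*(18 - 18*n) + 2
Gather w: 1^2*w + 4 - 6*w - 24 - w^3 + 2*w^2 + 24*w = -w^3 + 2*w^2 + 19*w - 20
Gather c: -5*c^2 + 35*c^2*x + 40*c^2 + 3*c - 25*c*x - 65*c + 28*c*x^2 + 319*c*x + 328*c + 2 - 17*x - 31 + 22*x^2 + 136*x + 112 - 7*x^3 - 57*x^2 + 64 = c^2*(35*x + 35) + c*(28*x^2 + 294*x + 266) - 7*x^3 - 35*x^2 + 119*x + 147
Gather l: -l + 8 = 8 - l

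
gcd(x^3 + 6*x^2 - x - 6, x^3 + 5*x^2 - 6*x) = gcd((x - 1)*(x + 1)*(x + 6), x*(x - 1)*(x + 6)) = x^2 + 5*x - 6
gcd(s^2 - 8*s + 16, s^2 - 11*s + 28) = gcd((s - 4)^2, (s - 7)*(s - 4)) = s - 4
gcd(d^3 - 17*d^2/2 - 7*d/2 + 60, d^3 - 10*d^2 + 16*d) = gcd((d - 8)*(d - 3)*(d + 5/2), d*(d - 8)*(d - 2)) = d - 8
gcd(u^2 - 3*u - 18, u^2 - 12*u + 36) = u - 6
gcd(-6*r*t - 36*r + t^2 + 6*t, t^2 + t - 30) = t + 6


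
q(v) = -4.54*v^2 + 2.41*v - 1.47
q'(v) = 2.41 - 9.08*v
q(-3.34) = -60.17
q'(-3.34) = 32.74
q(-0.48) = -3.67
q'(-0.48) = 6.77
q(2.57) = -25.26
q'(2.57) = -20.93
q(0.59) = -1.63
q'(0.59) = -2.95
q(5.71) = -135.73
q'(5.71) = -49.44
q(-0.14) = -1.90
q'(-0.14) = 3.68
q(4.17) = -70.37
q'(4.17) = -35.45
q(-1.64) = -17.63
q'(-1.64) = 17.30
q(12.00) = -626.31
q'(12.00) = -106.55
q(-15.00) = -1059.12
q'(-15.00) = 138.61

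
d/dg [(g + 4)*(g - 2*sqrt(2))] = 2*g - 2*sqrt(2) + 4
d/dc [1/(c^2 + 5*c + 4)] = (-2*c - 5)/(c^2 + 5*c + 4)^2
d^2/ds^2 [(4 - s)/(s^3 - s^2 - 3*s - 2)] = 2*((s - 4)*(-3*s^2 + 2*s + 3)^2 + (3*s^2 - 2*s + (s - 4)*(3*s - 1) - 3)*(-s^3 + s^2 + 3*s + 2))/(-s^3 + s^2 + 3*s + 2)^3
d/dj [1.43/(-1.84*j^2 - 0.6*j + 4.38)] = (5.2624*j + 0.858)/(1.84*j^2 + 0.6*j - 4.38)^2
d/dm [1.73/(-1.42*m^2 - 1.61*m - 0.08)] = (4.9132*m + 2.7853)/(1.42*m^2 + 1.61*m + 0.08)^2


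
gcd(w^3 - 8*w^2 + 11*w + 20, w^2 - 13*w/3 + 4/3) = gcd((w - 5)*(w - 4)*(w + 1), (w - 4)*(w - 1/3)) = w - 4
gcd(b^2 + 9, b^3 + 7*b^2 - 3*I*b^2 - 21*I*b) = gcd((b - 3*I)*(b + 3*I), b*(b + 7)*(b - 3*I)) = b - 3*I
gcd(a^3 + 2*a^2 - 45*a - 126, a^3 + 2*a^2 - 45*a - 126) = a^3 + 2*a^2 - 45*a - 126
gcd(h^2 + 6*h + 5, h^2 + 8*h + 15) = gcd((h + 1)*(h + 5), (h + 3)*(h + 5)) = h + 5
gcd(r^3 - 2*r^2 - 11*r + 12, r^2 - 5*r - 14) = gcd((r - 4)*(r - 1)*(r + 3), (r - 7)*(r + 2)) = 1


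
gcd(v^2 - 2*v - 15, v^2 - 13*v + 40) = v - 5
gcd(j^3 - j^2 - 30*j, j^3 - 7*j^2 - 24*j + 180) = j^2 - j - 30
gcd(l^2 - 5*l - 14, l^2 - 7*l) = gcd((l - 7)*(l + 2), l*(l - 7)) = l - 7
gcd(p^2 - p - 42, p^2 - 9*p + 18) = 1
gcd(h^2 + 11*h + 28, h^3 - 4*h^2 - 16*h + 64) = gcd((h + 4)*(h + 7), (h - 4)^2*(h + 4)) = h + 4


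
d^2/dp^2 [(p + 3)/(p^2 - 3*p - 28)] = 2*(-3*p*(-p^2 + 3*p + 28) - (p + 3)*(2*p - 3)^2)/(-p^2 + 3*p + 28)^3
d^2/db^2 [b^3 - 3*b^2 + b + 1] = 6*b - 6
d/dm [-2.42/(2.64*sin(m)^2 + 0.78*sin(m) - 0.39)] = (12.7776*sin(m) + 1.8876)*cos(m)/(2.64*sin(m)^2 + 0.78*sin(m) - 0.39)^2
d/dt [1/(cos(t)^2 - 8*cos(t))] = 2*(cos(t) - 4)*sin(t)/((cos(t) - 8)^2*cos(t)^2)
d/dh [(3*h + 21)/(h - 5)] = -36/(h - 5)^2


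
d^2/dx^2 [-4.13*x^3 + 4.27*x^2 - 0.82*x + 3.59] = 8.54 - 24.78*x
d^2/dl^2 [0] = 0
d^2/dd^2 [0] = 0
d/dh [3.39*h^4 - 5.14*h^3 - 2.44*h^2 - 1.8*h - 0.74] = 13.56*h^3 - 15.42*h^2 - 4.88*h - 1.8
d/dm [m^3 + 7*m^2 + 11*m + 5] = 3*m^2 + 14*m + 11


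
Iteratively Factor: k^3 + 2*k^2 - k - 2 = (k - 1)*(k^2 + 3*k + 2) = (k - 1)*(k + 1)*(k + 2)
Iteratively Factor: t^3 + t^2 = (t + 1)*(t^2) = t*(t + 1)*(t)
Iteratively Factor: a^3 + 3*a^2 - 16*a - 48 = (a + 4)*(a^2 - a - 12) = (a - 4)*(a + 4)*(a + 3)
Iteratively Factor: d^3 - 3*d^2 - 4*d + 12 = (d - 3)*(d^2 - 4) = (d - 3)*(d + 2)*(d - 2)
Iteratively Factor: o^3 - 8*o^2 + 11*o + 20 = (o - 4)*(o^2 - 4*o - 5) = (o - 5)*(o - 4)*(o + 1)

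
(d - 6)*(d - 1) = d^2 - 7*d + 6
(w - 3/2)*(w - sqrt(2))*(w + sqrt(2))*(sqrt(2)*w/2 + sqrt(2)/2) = sqrt(2)*w^4/2 - sqrt(2)*w^3/4 - 7*sqrt(2)*w^2/4 + sqrt(2)*w/2 + 3*sqrt(2)/2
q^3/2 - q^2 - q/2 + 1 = (q/2 + 1/2)*(q - 2)*(q - 1)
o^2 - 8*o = o*(o - 8)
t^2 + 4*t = t*(t + 4)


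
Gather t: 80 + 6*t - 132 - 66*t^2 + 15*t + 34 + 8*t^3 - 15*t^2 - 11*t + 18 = 8*t^3 - 81*t^2 + 10*t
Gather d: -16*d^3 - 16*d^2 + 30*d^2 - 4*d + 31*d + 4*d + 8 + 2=-16*d^3 + 14*d^2 + 31*d + 10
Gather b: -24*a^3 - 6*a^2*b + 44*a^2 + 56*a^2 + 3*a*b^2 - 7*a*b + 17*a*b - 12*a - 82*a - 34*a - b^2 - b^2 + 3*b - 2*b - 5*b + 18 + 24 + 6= -24*a^3 + 100*a^2 - 128*a + b^2*(3*a - 2) + b*(-6*a^2 + 10*a - 4) + 48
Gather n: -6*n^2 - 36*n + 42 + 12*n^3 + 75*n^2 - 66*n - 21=12*n^3 + 69*n^2 - 102*n + 21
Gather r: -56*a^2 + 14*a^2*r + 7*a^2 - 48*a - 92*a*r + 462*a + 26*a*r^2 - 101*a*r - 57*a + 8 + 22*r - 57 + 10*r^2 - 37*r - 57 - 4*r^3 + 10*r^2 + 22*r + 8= -49*a^2 + 357*a - 4*r^3 + r^2*(26*a + 20) + r*(14*a^2 - 193*a + 7) - 98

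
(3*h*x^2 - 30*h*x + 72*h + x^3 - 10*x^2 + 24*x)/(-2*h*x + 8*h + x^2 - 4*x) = (3*h*x - 18*h + x^2 - 6*x)/(-2*h + x)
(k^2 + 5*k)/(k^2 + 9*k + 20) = k/(k + 4)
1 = 1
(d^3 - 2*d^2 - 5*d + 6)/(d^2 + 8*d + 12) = (d^2 - 4*d + 3)/(d + 6)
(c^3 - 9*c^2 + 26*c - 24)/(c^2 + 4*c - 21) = (c^2 - 6*c + 8)/(c + 7)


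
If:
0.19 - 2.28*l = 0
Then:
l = 0.08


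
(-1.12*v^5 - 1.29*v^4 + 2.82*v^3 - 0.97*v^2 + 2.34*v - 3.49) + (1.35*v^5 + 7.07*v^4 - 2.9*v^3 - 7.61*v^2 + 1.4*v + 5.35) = 0.23*v^5 + 5.78*v^4 - 0.0800000000000001*v^3 - 8.58*v^2 + 3.74*v + 1.86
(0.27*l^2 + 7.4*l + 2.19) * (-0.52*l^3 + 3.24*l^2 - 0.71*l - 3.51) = -0.1404*l^5 - 2.9732*l^4 + 22.6455*l^3 + 0.8939*l^2 - 27.5289*l - 7.6869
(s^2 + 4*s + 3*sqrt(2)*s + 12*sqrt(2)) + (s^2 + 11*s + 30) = 2*s^2 + 3*sqrt(2)*s + 15*s + 12*sqrt(2) + 30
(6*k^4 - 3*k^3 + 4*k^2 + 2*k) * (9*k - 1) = 54*k^5 - 33*k^4 + 39*k^3 + 14*k^2 - 2*k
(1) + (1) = 2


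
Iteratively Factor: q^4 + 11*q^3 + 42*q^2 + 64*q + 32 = (q + 1)*(q^3 + 10*q^2 + 32*q + 32) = (q + 1)*(q + 4)*(q^2 + 6*q + 8) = (q + 1)*(q + 2)*(q + 4)*(q + 4)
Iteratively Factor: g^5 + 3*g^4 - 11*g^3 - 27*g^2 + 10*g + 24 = (g + 2)*(g^4 + g^3 - 13*g^2 - g + 12) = (g - 3)*(g + 2)*(g^3 + 4*g^2 - g - 4) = (g - 3)*(g + 2)*(g + 4)*(g^2 - 1) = (g - 3)*(g + 1)*(g + 2)*(g + 4)*(g - 1)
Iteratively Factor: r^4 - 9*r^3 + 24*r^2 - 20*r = (r - 2)*(r^3 - 7*r^2 + 10*r) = (r - 5)*(r - 2)*(r^2 - 2*r) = r*(r - 5)*(r - 2)*(r - 2)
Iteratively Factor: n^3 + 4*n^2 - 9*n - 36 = (n + 4)*(n^2 - 9) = (n - 3)*(n + 4)*(n + 3)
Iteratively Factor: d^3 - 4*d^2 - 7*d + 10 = (d - 5)*(d^2 + d - 2) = (d - 5)*(d + 2)*(d - 1)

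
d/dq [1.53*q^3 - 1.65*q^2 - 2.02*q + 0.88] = 4.59*q^2 - 3.3*q - 2.02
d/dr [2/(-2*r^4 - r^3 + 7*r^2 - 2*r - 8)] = 2*(8*r^3 + 3*r^2 - 14*r + 2)/(2*r^4 + r^3 - 7*r^2 + 2*r + 8)^2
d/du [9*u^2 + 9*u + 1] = 18*u + 9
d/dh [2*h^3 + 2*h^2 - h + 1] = 6*h^2 + 4*h - 1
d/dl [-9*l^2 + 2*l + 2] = 2 - 18*l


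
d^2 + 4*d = d*(d + 4)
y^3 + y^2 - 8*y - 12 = (y - 3)*(y + 2)^2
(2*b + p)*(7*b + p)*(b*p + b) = 14*b^3*p + 14*b^3 + 9*b^2*p^2 + 9*b^2*p + b*p^3 + b*p^2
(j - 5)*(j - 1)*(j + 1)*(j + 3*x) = j^4 + 3*j^3*x - 5*j^3 - 15*j^2*x - j^2 - 3*j*x + 5*j + 15*x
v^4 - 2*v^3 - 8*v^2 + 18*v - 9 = (v - 3)*(v - 1)^2*(v + 3)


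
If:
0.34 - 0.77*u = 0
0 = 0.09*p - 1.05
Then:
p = 11.67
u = 0.44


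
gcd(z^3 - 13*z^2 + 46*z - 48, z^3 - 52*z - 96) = z - 8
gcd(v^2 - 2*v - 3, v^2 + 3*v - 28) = 1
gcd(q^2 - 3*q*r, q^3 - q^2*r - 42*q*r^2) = q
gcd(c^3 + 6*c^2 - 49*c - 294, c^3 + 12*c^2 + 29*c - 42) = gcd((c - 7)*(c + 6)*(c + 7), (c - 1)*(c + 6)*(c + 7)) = c^2 + 13*c + 42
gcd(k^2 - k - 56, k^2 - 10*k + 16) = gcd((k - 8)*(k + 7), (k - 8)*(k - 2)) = k - 8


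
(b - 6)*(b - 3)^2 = b^3 - 12*b^2 + 45*b - 54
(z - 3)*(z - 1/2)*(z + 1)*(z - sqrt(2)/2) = z^4 - 5*z^3/2 - sqrt(2)*z^3/2 - 2*z^2 + 5*sqrt(2)*z^2/4 + sqrt(2)*z + 3*z/2 - 3*sqrt(2)/4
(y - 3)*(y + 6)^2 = y^3 + 9*y^2 - 108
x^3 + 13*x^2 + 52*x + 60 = (x + 2)*(x + 5)*(x + 6)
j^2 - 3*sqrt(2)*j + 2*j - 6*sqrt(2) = (j + 2)*(j - 3*sqrt(2))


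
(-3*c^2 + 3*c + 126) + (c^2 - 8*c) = -2*c^2 - 5*c + 126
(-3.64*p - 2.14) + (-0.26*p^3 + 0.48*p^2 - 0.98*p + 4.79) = -0.26*p^3 + 0.48*p^2 - 4.62*p + 2.65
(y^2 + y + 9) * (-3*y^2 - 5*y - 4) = -3*y^4 - 8*y^3 - 36*y^2 - 49*y - 36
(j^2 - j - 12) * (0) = 0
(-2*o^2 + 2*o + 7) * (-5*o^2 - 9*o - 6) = 10*o^4 + 8*o^3 - 41*o^2 - 75*o - 42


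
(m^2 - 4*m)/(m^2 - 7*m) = (m - 4)/(m - 7)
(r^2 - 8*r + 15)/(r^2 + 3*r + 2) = (r^2 - 8*r + 15)/(r^2 + 3*r + 2)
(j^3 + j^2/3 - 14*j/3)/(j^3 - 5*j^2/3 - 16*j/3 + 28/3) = j/(j - 2)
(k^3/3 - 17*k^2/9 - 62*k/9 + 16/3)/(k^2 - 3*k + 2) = (3*k^3 - 17*k^2 - 62*k + 48)/(9*(k^2 - 3*k + 2))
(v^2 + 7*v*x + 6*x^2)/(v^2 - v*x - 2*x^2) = (-v - 6*x)/(-v + 2*x)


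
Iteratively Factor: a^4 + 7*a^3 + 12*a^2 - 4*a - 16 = (a + 2)*(a^3 + 5*a^2 + 2*a - 8) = (a + 2)^2*(a^2 + 3*a - 4) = (a + 2)^2*(a + 4)*(a - 1)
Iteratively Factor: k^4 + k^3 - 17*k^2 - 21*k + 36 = (k + 3)*(k^3 - 2*k^2 - 11*k + 12) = (k - 4)*(k + 3)*(k^2 + 2*k - 3) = (k - 4)*(k + 3)^2*(k - 1)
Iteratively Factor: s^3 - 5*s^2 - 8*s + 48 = (s - 4)*(s^2 - s - 12) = (s - 4)^2*(s + 3)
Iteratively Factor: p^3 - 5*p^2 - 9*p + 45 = (p - 3)*(p^2 - 2*p - 15) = (p - 5)*(p - 3)*(p + 3)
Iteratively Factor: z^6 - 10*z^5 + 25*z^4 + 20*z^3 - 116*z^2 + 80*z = (z - 2)*(z^5 - 8*z^4 + 9*z^3 + 38*z^2 - 40*z) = (z - 2)*(z + 2)*(z^4 - 10*z^3 + 29*z^2 - 20*z) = z*(z - 2)*(z + 2)*(z^3 - 10*z^2 + 29*z - 20) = z*(z - 2)*(z - 1)*(z + 2)*(z^2 - 9*z + 20) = z*(z - 4)*(z - 2)*(z - 1)*(z + 2)*(z - 5)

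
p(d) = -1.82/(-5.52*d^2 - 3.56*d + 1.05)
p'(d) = -1.82*(11.04*d + 3.56)/(-5.52*d^2 - 3.56*d + 1.05)^2 = (-20.0928*d - 6.4792)/(5.52*d^2 + 3.56*d - 1.05)^2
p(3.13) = 0.03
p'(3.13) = -0.02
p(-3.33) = 0.04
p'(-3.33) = 0.03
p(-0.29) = -1.12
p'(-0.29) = -0.25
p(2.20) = 0.05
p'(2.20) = -0.05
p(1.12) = 0.18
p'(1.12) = -0.30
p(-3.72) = 0.03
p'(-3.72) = 0.02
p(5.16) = 0.01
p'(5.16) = -0.00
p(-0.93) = 4.40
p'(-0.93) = 71.41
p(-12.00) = 0.00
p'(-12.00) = 0.00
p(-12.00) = 0.00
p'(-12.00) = 0.00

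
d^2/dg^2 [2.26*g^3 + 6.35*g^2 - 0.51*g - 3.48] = 13.56*g + 12.7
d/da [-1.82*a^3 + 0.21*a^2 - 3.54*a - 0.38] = -5.46*a^2 + 0.42*a - 3.54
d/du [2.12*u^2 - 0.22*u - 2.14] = 4.24*u - 0.22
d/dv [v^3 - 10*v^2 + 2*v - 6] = 3*v^2 - 20*v + 2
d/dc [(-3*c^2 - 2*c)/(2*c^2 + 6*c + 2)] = (-7*c^2 - 6*c - 2)/(2*(c^4 + 6*c^3 + 11*c^2 + 6*c + 1))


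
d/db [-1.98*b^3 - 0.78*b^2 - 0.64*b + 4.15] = -5.94*b^2 - 1.56*b - 0.64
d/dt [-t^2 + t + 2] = 1 - 2*t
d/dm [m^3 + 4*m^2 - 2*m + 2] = 3*m^2 + 8*m - 2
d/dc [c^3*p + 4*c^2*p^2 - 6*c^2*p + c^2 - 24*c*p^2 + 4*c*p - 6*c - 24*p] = 3*c^2*p + 8*c*p^2 - 12*c*p + 2*c - 24*p^2 + 4*p - 6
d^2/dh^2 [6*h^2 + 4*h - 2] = 12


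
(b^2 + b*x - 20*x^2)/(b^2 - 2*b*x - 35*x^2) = (-b + 4*x)/(-b + 7*x)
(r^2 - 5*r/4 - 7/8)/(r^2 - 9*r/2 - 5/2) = (r - 7/4)/(r - 5)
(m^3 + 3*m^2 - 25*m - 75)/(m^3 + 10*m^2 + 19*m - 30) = (m^2 - 2*m - 15)/(m^2 + 5*m - 6)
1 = 1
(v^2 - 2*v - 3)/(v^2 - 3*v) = (v + 1)/v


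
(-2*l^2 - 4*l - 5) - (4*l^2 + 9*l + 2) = -6*l^2 - 13*l - 7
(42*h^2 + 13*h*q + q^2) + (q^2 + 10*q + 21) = 42*h^2 + 13*h*q + 2*q^2 + 10*q + 21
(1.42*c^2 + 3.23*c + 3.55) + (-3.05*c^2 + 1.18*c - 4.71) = -1.63*c^2 + 4.41*c - 1.16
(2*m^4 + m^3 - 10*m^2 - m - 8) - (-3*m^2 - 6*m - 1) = 2*m^4 + m^3 - 7*m^2 + 5*m - 7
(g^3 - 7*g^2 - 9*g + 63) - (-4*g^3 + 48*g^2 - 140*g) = 5*g^3 - 55*g^2 + 131*g + 63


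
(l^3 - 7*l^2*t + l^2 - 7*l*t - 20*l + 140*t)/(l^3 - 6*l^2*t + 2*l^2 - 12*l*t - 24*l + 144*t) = (-l^2 + 7*l*t - 5*l + 35*t)/(-l^2 + 6*l*t - 6*l + 36*t)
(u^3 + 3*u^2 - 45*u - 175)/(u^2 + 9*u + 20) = (u^2 - 2*u - 35)/(u + 4)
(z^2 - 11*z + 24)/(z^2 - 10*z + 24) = (z^2 - 11*z + 24)/(z^2 - 10*z + 24)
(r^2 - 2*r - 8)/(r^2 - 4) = (r - 4)/(r - 2)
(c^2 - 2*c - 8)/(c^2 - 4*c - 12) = (c - 4)/(c - 6)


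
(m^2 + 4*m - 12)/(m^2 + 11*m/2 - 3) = 2*(m - 2)/(2*m - 1)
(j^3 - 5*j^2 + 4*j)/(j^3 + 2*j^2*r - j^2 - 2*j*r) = (j - 4)/(j + 2*r)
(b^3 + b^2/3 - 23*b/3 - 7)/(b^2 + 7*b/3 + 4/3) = (3*b^2 - 2*b - 21)/(3*b + 4)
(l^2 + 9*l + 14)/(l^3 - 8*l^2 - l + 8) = (l^2 + 9*l + 14)/(l^3 - 8*l^2 - l + 8)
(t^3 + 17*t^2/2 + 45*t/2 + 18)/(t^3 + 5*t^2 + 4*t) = (2*t^2 + 9*t + 9)/(2*t*(t + 1))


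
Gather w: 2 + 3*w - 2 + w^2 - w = w^2 + 2*w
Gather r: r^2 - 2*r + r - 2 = r^2 - r - 2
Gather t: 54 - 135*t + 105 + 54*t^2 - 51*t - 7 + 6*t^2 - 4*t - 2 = 60*t^2 - 190*t + 150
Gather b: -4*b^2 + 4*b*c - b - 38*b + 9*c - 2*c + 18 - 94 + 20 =-4*b^2 + b*(4*c - 39) + 7*c - 56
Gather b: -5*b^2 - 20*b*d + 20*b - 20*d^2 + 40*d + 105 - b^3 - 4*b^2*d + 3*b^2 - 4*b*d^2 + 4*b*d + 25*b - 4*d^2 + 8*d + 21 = -b^3 + b^2*(-4*d - 2) + b*(-4*d^2 - 16*d + 45) - 24*d^2 + 48*d + 126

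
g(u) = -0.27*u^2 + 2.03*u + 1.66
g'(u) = 2.03 - 0.54*u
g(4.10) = 5.44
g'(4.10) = -0.18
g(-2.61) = -5.48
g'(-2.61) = 3.44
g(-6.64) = -23.72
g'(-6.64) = 5.62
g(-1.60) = -2.28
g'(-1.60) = 2.89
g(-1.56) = -2.16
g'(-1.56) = 2.87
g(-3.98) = -10.70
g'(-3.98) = 4.18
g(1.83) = 4.47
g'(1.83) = 1.04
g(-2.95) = -6.68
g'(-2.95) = 3.62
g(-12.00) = -61.58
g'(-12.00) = 8.51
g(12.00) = -12.86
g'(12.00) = -4.45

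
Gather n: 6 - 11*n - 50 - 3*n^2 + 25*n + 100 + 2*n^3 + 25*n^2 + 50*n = 2*n^3 + 22*n^2 + 64*n + 56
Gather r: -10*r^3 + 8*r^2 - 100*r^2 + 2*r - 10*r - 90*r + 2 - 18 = -10*r^3 - 92*r^2 - 98*r - 16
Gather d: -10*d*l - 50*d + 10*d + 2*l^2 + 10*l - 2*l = d*(-10*l - 40) + 2*l^2 + 8*l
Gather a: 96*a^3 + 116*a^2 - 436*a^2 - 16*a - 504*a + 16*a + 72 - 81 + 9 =96*a^3 - 320*a^2 - 504*a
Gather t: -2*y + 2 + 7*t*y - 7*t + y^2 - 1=t*(7*y - 7) + y^2 - 2*y + 1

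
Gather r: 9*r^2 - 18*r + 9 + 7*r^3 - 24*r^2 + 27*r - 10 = 7*r^3 - 15*r^2 + 9*r - 1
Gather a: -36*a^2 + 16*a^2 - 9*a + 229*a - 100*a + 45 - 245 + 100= -20*a^2 + 120*a - 100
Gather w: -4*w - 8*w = -12*w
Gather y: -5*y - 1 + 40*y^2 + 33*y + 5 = 40*y^2 + 28*y + 4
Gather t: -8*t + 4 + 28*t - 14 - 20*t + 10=0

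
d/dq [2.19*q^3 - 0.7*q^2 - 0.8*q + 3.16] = 6.57*q^2 - 1.4*q - 0.8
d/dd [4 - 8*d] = -8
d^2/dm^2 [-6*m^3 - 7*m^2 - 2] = -36*m - 14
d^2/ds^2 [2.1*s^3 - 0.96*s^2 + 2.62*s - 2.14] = 12.6*s - 1.92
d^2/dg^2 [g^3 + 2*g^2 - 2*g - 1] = 6*g + 4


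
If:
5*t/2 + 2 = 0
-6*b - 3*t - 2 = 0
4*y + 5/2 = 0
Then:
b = 1/15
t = -4/5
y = -5/8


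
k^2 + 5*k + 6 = (k + 2)*(k + 3)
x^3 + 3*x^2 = x^2*(x + 3)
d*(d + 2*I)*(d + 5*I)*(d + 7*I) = d^4 + 14*I*d^3 - 59*d^2 - 70*I*d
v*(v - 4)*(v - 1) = v^3 - 5*v^2 + 4*v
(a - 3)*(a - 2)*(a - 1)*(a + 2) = a^4 - 4*a^3 - a^2 + 16*a - 12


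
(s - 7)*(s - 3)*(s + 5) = s^3 - 5*s^2 - 29*s + 105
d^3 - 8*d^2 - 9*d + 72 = (d - 8)*(d - 3)*(d + 3)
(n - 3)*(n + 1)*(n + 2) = n^3 - 7*n - 6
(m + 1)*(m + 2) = m^2 + 3*m + 2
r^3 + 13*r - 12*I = (r - 3*I)*(r - I)*(r + 4*I)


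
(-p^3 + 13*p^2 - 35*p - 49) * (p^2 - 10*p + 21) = -p^5 + 23*p^4 - 186*p^3 + 574*p^2 - 245*p - 1029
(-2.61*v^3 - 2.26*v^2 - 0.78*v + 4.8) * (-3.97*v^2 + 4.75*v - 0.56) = 10.3617*v^5 - 3.4253*v^4 - 6.1768*v^3 - 21.4954*v^2 + 23.2368*v - 2.688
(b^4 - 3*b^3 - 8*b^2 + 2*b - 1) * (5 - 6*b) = -6*b^5 + 23*b^4 + 33*b^3 - 52*b^2 + 16*b - 5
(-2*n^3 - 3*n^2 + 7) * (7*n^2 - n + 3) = -14*n^5 - 19*n^4 - 3*n^3 + 40*n^2 - 7*n + 21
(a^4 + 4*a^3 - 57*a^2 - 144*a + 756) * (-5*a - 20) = -5*a^5 - 40*a^4 + 205*a^3 + 1860*a^2 - 900*a - 15120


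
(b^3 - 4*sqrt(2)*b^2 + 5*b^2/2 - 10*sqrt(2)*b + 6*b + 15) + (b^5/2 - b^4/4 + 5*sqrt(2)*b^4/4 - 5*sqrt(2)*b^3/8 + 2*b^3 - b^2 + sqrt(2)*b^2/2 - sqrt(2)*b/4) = b^5/2 - b^4/4 + 5*sqrt(2)*b^4/4 - 5*sqrt(2)*b^3/8 + 3*b^3 - 7*sqrt(2)*b^2/2 + 3*b^2/2 - 41*sqrt(2)*b/4 + 6*b + 15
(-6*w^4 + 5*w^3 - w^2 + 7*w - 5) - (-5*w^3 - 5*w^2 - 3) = -6*w^4 + 10*w^3 + 4*w^2 + 7*w - 2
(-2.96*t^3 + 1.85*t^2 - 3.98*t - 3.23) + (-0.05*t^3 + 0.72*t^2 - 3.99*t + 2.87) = -3.01*t^3 + 2.57*t^2 - 7.97*t - 0.36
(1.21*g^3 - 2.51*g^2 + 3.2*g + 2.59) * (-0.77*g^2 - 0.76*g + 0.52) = -0.9317*g^5 + 1.0131*g^4 + 0.0727999999999995*g^3 - 5.7315*g^2 - 0.3044*g + 1.3468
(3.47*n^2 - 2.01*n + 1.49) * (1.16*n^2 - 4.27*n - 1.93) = 4.0252*n^4 - 17.1485*n^3 + 3.614*n^2 - 2.483*n - 2.8757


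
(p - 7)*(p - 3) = p^2 - 10*p + 21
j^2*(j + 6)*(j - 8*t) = j^4 - 8*j^3*t + 6*j^3 - 48*j^2*t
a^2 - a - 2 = (a - 2)*(a + 1)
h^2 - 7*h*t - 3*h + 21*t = (h - 3)*(h - 7*t)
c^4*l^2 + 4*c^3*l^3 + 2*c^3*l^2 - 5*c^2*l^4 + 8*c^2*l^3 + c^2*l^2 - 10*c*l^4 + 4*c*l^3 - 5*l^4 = (c - l)*(c + 5*l)*(c*l + l)^2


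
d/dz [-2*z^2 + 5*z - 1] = 5 - 4*z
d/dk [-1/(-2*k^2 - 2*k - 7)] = 2*(-2*k - 1)/(2*k^2 + 2*k + 7)^2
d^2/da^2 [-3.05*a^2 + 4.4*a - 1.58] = -6.10000000000000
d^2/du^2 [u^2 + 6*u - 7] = 2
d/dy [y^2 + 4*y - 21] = 2*y + 4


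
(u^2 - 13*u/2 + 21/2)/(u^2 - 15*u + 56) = (2*u^2 - 13*u + 21)/(2*(u^2 - 15*u + 56))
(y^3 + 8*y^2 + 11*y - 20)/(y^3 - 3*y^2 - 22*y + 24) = (y + 5)/(y - 6)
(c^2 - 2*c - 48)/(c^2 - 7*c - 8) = (c + 6)/(c + 1)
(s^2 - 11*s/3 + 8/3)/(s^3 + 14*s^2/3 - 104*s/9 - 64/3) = 3*(s - 1)/(3*s^2 + 22*s + 24)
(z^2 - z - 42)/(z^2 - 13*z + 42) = (z + 6)/(z - 6)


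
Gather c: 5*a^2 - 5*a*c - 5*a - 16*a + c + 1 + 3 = 5*a^2 - 21*a + c*(1 - 5*a) + 4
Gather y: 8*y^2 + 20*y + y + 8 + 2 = 8*y^2 + 21*y + 10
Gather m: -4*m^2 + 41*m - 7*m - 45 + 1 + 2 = -4*m^2 + 34*m - 42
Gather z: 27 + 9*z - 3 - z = 8*z + 24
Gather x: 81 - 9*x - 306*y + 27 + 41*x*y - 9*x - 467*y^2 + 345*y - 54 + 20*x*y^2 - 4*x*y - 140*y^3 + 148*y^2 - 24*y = x*(20*y^2 + 37*y - 18) - 140*y^3 - 319*y^2 + 15*y + 54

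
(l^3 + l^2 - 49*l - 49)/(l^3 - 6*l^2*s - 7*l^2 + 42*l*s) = (-l^2 - 8*l - 7)/(l*(-l + 6*s))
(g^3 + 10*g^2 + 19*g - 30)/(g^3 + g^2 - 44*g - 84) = (g^2 + 4*g - 5)/(g^2 - 5*g - 14)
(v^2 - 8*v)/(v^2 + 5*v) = (v - 8)/(v + 5)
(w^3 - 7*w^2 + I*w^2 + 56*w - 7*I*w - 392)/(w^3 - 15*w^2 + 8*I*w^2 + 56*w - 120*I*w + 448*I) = (w - 7*I)/(w - 8)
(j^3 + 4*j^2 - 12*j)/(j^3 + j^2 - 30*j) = (j - 2)/(j - 5)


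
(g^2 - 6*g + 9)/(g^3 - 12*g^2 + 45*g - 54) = 1/(g - 6)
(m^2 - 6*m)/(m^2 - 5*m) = (m - 6)/(m - 5)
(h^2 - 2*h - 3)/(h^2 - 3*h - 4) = (h - 3)/(h - 4)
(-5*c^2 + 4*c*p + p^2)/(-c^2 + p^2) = (5*c + p)/(c + p)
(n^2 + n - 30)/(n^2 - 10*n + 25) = (n + 6)/(n - 5)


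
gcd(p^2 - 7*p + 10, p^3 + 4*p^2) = 1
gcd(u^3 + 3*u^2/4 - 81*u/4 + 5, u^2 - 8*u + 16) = u - 4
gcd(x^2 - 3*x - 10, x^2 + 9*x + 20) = 1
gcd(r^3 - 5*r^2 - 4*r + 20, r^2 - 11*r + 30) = r - 5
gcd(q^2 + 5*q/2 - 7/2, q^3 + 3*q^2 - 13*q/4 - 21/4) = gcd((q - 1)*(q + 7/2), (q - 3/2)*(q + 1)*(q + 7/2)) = q + 7/2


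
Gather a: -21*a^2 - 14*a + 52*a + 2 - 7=-21*a^2 + 38*a - 5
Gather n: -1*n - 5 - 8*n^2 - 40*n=-8*n^2 - 41*n - 5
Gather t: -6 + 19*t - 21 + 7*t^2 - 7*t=7*t^2 + 12*t - 27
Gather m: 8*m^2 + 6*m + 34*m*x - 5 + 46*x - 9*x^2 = 8*m^2 + m*(34*x + 6) - 9*x^2 + 46*x - 5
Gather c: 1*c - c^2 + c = -c^2 + 2*c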